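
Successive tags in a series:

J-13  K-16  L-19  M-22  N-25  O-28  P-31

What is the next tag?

Letter: J, K, L, M, N, O, P → Q (letters move forward 1 place in the alphabet).
Second component: 13, 16, 19, 22, 25, 28, 31 → 34 (+3 each step).
So the next tag is Q-34.

Q-34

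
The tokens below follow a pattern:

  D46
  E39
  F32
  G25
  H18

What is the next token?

I11

Letter: letters move forward 1 place in the alphabet; D, E, F, G, H → I.
Second component — −7 each step: 46, 39, 32, 25, 18 → 11.
Combining the parts gives I11.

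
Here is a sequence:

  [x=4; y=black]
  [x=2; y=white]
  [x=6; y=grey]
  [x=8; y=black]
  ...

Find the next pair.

[x=14; y=white]

X — each term is the sum of the two before it: 4, 2, 6, 8 → 14.
Y: repeats black → white → grey; black, white, grey, black → white.
Combining the parts gives [x=14; y=white].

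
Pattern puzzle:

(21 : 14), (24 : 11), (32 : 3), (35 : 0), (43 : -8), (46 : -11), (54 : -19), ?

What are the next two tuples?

For the first value, alternating steps +3, +8, +3, +8, …: 21, 24, 32, 35, 43, 46, 54 → 57 → 65.
Second value: together with the first value always sums to 35, so 14, 11, 3, 0, -8, -11, -19 → -22 → -30.
So the next two tuples are (57 : -22) and (65 : -30).

(57 : -22), (65 : -30)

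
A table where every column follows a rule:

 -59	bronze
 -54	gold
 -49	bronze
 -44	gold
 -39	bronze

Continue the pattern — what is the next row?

-34  gold

For the first component, +5 each step: -59, -54, -49, -44, -39 → -34.
Rank: bronze, gold, bronze, gold, bronze → gold (alternates bronze ↔ gold).
Combining the parts gives -34  gold.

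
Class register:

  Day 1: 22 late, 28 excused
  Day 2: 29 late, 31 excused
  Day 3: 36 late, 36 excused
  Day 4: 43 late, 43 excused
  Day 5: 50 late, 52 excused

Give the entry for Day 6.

57 late, 63 excused

Late — +7 each step: 22, 29, 36, 43, 50 → 57.
For the excused, differences are 3, 5, 7, … (increasing by 2 each time): 28, 31, 36, 43, 52 → 63.
So the next line is 57 late, 63 excused.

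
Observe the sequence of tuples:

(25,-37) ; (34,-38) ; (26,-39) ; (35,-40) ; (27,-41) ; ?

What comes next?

(36,-42)

First part: alternating steps +9, −8, +9, −8, …; 25, 34, 26, 35, 27 → 36.
Second part: −1 each step, so -37, -38, -39, -40, -41 → -42.
Combining the parts gives (36,-42).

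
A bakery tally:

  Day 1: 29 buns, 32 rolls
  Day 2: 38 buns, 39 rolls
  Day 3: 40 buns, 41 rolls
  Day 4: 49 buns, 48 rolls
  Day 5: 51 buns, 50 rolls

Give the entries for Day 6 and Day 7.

60 buns, 57 rolls; 62 buns, 59 rolls

Buns: alternating steps +9, +2, +9, +2, …; 29, 38, 40, 49, 51 → 60 → 62.
Rolls: 32, 39, 41, 48, 50 → 57 → 59 (alternating steps +7, +2, +7, +2, …).
Putting the parts together: 60 buns, 57 rolls and then 62 buns, 59 rolls.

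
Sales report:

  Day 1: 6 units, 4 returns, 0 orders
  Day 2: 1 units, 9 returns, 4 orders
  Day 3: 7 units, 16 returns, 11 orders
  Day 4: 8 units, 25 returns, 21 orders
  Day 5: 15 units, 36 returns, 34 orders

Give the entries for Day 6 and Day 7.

Units — each term is the sum of the two before it: 6, 1, 7, 8, 15 → 23 → 38.
Returns — perfect squares: 2², 3², 4², …: 4, 9, 16, 25, 36 → 49 → 64.
Orders: 0, 4, 11, 21, 34 → 50 → 69 (differences are 4, 7, 10, … (increasing by 3 each time)).
Putting the parts together: 23 units, 49 returns, 50 orders and then 38 units, 64 returns, 69 orders.

23 units, 49 returns, 50 orders; 38 units, 64 returns, 69 orders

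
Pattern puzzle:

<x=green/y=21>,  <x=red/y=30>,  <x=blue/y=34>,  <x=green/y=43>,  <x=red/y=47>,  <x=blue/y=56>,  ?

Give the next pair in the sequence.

<x=green/y=60>

For the x, repeats green → red → blue: green, red, blue, green, red, blue → green.
Y: alternating steps +9, +4, +9, +4, …; 21, 30, 34, 43, 47, 56 → 60.
So the next pair is <x=green/y=60>.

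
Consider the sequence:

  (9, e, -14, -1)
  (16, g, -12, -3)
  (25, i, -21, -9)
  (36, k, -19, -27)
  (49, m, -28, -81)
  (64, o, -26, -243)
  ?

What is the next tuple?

First coordinate goes 9, 16, 25, 36, 49, 64 → 81 (perfect squares: 3², 4², 5², …).
Letter — letters move forward 2 places in the alphabet: e, g, i, k, m, o → q.
Third coordinate: alternating steps +2, −9, +2, −9, …, so -14, -12, -21, -19, -28, -26 → -35.
Fourth coordinate — ×3 each step: -1, -3, -9, -27, -81, -243 → -729.
So the next tuple is (81, q, -35, -729).

(81, q, -35, -729)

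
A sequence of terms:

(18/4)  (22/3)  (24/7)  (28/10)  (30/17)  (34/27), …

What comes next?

(36/44)

First component — alternating steps +4, +2, +4, +2, …: 18, 22, 24, 28, 30, 34 → 36.
Second component: 4, 3, 7, 10, 17, 27 → 44 (each term is the sum of the two before it).
Combining the parts gives (36/44).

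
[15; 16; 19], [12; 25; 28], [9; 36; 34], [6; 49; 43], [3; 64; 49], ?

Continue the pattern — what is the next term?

[0; 81; 58]

For the first slot, −3 each step: 15, 12, 9, 6, 3 → 0.
Second slot: perfect squares: 4², 5², 6², …, so 16, 25, 36, 49, 64 → 81.
Third slot: 19, 28, 34, 43, 49 → 58 (alternating steps +9, +6, +9, +6, …).
Combining the parts gives [0; 81; 58].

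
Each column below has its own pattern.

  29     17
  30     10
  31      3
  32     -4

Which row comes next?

First component — +1 each step: 29, 30, 31, 32 → 33.
Second component — −7 each step: 17, 10, 3, -4 → -11.
So the next row is 33  -11.

33  -11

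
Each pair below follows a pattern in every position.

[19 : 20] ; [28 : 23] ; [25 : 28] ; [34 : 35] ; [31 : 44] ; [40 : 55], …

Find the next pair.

[37 : 68]

First slot goes 19, 28, 25, 34, 31, 40 → 37 (alternating steps +9, −3, +9, −3, …).
Second slot: differences are 3, 5, 7, … (increasing by 2 each time); 20, 23, 28, 35, 44, 55 → 68.
Combining the parts gives [37 : 68].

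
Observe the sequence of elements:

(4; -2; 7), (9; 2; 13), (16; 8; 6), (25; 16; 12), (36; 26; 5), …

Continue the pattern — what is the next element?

First coordinate goes 4, 9, 16, 25, 36 → 49 (perfect squares: 2², 3², 4², …).
Second coordinate: differences are 4, 6, 8, … (increasing by 2 each time); -2, 2, 8, 16, 26 → 38.
Third coordinate — alternating steps +6, −7, +6, −7, …: 7, 13, 6, 12, 5 → 11.
Putting it together: (49; 38; 11).

(49; 38; 11)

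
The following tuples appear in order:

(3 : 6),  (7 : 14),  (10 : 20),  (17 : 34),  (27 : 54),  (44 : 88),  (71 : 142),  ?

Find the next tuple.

First entry: 3, 7, 10, 17, 27, 44, 71 → 115 (each term is the sum of the two before it).
Second entry: always 2 × the first entry; 6, 14, 20, 34, 54, 88, 142 → 230.
Combining the parts gives (115 : 230).

(115 : 230)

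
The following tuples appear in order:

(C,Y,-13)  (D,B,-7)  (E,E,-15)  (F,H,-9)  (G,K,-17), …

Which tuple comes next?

(H,N,-11)

First letter goes C, D, E, F, G → H (letters move forward 1 place in the alphabet).
Second letter: letters move forward 3 places in the alphabet, wrapping Z→A, so Y, B, E, H, K → N.
For the third slot, alternating steps +6, −8, +6, −8, …: -13, -7, -15, -9, -17 → -11.
Putting it together: (H,N,-11).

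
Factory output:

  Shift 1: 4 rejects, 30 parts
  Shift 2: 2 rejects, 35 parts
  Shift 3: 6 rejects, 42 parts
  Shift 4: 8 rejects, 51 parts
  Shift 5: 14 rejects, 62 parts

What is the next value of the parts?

Rejects — each term is the sum of the two before it: 4, 2, 6, 8, 14 → 22.
Parts — differences are 5, 7, 9, … (increasing by 2 each time): 30, 35, 42, 51, 62 → 75.

75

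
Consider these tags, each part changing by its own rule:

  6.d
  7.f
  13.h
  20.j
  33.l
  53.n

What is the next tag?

86.p

First component — each term is the sum of the two before it: 6, 7, 13, 20, 33, 53 → 86.
Letter: d, f, h, j, l, n → p (letters move forward 2 places in the alphabet).
So the next tag is 86.p.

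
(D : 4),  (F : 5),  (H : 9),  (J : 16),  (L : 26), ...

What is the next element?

Letter: D, F, H, J, L → N (letters move forward 2 places in the alphabet).
Second value: differences are 1, 4, 7, … (increasing by 3 each time), so 4, 5, 9, 16, 26 → 39.
Combining the parts gives (N : 39).

(N : 39)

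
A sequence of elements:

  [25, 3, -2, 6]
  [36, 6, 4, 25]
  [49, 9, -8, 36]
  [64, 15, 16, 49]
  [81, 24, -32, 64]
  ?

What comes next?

First value — perfect squares: 5², 6², 7², …: 25, 36, 49, 64, 81 → 100.
For the second value, each term is the sum of the two before it: 3, 6, 9, 15, 24 → 39.
Third value — ×(-2) each step: -2, 4, -8, 16, -32 → 64.
Fourth value goes 6, 25, 36, 49, 64 → 81 (always the previous value of the first value).
Putting it together: [100, 39, 64, 81].

[100, 39, 64, 81]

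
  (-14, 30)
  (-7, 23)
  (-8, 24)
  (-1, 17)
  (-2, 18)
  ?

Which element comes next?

(5, 11)

First component: alternating steps +7, −1, +7, −1, …, so -14, -7, -8, -1, -2 → 5.
Second component: together with the first component always sums to 16, so 30, 23, 24, 17, 18 → 11.
Combining the parts gives (5, 11).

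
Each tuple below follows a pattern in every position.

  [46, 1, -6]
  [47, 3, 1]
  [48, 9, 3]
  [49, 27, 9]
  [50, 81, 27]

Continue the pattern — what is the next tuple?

First slot goes 46, 47, 48, 49, 50 → 51 (+1 each step).
Second slot — ×3 each step: 1, 3, 9, 27, 81 → 243.
For the third slot, always the previous value of the second slot: -6, 1, 3, 9, 27 → 81.
Combining the parts gives [51, 243, 81].

[51, 243, 81]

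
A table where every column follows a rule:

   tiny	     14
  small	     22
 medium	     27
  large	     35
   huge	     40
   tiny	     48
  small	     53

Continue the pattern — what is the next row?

Size: repeats tiny → small → medium → large → huge, so tiny, small, medium, large, huge, tiny, small → medium.
Second component: alternating steps +8, +5, +8, +5, …, so 14, 22, 27, 35, 40, 48, 53 → 61.
Putting it together: medium  61.

medium  61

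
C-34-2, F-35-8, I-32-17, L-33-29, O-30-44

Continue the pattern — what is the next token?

R-31-62

Letter: letters move forward 3 places in the alphabet; C, F, I, L, O → R.
Second component goes 34, 35, 32, 33, 30 → 31 (alternating steps +1, −3, +1, −3, …).
Third component: 2, 8, 17, 29, 44 → 62 (differences are 6, 9, 12, … (increasing by 3 each time)).
So the next token is R-31-62.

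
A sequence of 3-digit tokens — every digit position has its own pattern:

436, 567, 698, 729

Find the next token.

850

First digit: 4, 5, 6, 7 → 8 (+1 each step, mod 10).
Second digit goes 3, 6, 9, 2 → 5 (+3 each step, mod 10).
Third digit: +1 each step, mod 10, so 6, 7, 8, 9 → 0.
Combining the parts gives 850.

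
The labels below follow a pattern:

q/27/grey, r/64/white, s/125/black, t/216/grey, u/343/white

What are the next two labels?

Letter goes q, r, s, t, u → v → w (letters move forward 1 place in the alphabet).
Second component: 27, 64, 125, 216, 343 → 512 → 729 (perfect cubes: 3³, 4³, 5³, …).
Shade goes grey, white, black, grey, white → black → grey (repeats grey → white → black).
Putting the parts together: v/512/black and then w/729/grey.

v/512/black then w/729/grey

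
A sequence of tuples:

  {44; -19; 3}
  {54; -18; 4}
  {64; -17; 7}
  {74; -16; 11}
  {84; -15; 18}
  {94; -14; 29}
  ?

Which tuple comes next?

{104; -13; 47}

First component: +10 each step; 44, 54, 64, 74, 84, 94 → 104.
For the second component, +1 each step: -19, -18, -17, -16, -15, -14 → -13.
For the third component, each term is the sum of the two before it: 3, 4, 7, 11, 18, 29 → 47.
Putting it together: {104; -13; 47}.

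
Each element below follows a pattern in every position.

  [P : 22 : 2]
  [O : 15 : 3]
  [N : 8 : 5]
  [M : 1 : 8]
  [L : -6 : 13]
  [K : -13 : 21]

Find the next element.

[J : -20 : 34]

Letter: letters move back 1 place in the alphabet; P, O, N, M, L, K → J.
Second coordinate: −7 each step; 22, 15, 8, 1, -6, -13 → -20.
Third coordinate: 2, 3, 5, 8, 13, 21 → 34 (each term is the sum of the two before it).
Combining the parts gives [J : -20 : 34].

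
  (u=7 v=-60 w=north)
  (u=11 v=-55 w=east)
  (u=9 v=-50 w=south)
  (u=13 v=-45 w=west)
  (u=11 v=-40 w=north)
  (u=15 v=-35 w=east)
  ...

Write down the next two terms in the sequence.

U: alternating steps +4, −2, +4, −2, …, so 7, 11, 9, 13, 11, 15 → 13 → 17.
V: -60, -55, -50, -45, -40, -35 → -30 → -25 (+5 each step).
W: north, east, south, west, north, east → south → west (repeats north → east → south → west).
So the next two terms are (u=13 v=-30 w=south) and (u=17 v=-25 w=west).

(u=13 v=-30 w=south), (u=17 v=-25 w=west)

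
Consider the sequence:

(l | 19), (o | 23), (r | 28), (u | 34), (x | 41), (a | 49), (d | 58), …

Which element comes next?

(g | 68)

For the letter, letters move forward 3 places in the alphabet, wrapping Z→A: l, o, r, u, x, a, d → g.
Second component: differences are 4, 5, 6, … (increasing by 1 each time), so 19, 23, 28, 34, 41, 49, 58 → 68.
Putting it together: (g | 68).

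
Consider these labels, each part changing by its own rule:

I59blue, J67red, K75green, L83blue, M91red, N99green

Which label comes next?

Letter goes I, J, K, L, M, N → O (letters move forward 1 place in the alphabet).
Second component goes 59, 67, 75, 83, 91, 99 → 107 (+8 each step).
Colour goes blue, red, green, blue, red, green → blue (repeats blue → red → green).
Combining the parts gives O107blue.

O107blue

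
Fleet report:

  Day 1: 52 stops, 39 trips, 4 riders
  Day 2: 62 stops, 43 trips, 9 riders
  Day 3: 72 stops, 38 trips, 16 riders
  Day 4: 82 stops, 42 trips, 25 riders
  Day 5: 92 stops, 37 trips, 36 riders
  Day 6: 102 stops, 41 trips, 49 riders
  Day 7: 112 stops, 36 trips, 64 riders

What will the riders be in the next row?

81

Riders — perfect squares: 2², 3², 4², …: 4, 9, 16, 25, 36, 49, 64 → 81.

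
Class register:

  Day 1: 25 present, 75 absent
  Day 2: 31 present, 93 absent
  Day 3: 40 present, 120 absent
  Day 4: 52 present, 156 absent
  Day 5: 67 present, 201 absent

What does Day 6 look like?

Present goes 25, 31, 40, 52, 67 → 85 (differences are 6, 9, 12, … (increasing by 3 each time)).
Absent: always 3 × the present; 75, 93, 120, 156, 201 → 255.
Putting it together: 85 present, 255 absent.

85 present, 255 absent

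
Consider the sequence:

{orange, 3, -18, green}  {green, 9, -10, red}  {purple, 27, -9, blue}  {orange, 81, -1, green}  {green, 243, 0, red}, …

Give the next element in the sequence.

First colour goes orange, green, purple, orange, green → purple (repeats orange → green → purple).
Second coordinate: ×3 each step, so 3, 9, 27, 81, 243 → 729.
Third coordinate: alternating steps +8, +1, +8, +1, …; -18, -10, -9, -1, 0 → 8.
Second colour: repeats green → red → blue; green, red, blue, green, red → blue.
So the next element is {purple, 729, 8, blue}.

{purple, 729, 8, blue}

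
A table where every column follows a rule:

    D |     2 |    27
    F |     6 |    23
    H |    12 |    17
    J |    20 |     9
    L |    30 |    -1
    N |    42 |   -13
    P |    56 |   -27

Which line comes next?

R  72  -43

Letter goes D, F, H, J, L, N, P → R (letters move forward 2 places in the alphabet).
Second component goes 2, 6, 12, 20, 30, 42, 56 → 72 (differences are 4, 6, 8, … (increasing by 2 each time)).
Third component: together with the second component always sums to 29, so 27, 23, 17, 9, -1, -13, -27 → -43.
Combining the parts gives R  72  -43.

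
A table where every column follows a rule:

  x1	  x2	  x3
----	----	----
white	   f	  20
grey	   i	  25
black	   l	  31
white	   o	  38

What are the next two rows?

grey  r  46; black  u  55

Column x1 goes white, grey, black, white → grey → black (repeats white → grey → black).
Column x2 goes f, i, l, o → r → u (letters move forward 3 places in the alphabet).
For the column x3, differences are 5, 6, 7, … (increasing by 1 each time): 20, 25, 31, 38 → 46 → 55.
Putting the parts together: grey  r  46 and then black  u  55.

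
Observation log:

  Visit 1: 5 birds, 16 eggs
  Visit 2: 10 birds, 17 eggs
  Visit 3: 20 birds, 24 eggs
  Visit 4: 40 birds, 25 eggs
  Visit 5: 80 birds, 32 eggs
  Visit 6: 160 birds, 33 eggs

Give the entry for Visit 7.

320 birds, 40 eggs

Birds — ×2 each step: 5, 10, 20, 40, 80, 160 → 320.
Eggs: alternating steps +1, +7, +1, +7, …; 16, 17, 24, 25, 32, 33 → 40.
Combining the parts gives 320 birds, 40 eggs.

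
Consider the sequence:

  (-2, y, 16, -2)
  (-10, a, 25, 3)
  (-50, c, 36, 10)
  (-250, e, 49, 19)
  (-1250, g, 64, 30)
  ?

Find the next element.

(-6250, i, 81, 43)

First value: -2, -10, -50, -250, -1250 → -6250 (×5 each step).
For the letter, letters move forward 2 places in the alphabet, wrapping Z→A: y, a, c, e, g → i.
Third value: 16, 25, 36, 49, 64 → 81 (perfect squares: 4², 5², 6², …).
Fourth value: -2, 3, 10, 19, 30 → 43 (differences are 5, 7, 9, … (increasing by 2 each time)).
Putting it together: (-6250, i, 81, 43).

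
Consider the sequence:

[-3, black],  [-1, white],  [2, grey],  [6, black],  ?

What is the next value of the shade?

Shade: black, white, grey, black → white (repeats black → white → grey).

white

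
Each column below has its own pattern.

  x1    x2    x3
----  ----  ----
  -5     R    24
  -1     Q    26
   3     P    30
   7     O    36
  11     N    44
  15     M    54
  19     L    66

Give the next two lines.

23  K  80; 27  J  96

Column x1: +4 each step; -5, -1, 3, 7, 11, 15, 19 → 23 → 27.
Column x2: letters move back 1 place in the alphabet, so R, Q, P, O, N, M, L → K → J.
Column x3: differences are 2, 4, 6, … (increasing by 2 each time), so 24, 26, 30, 36, 44, 54, 66 → 80 → 96.
So the next two lines are 23  K  80 and 27  J  96.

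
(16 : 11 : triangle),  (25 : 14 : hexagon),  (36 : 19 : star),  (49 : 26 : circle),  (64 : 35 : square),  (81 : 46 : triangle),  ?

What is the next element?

For the first entry, perfect squares: 4², 5², 6², …: 16, 25, 36, 49, 64, 81 → 100.
Second entry: 11, 14, 19, 26, 35, 46 → 59 (differences are 3, 5, 7, … (increasing by 2 each time)).
For the shape, repeats triangle → hexagon → star → circle → square: triangle, hexagon, star, circle, square, triangle → hexagon.
Putting it together: (100 : 59 : hexagon).

(100 : 59 : hexagon)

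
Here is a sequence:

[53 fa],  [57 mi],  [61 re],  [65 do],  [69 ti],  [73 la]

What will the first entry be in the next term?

First entry: +4 each step; 53, 57, 61, 65, 69, 73 → 77.
Note goes fa, mi, re, do, ti, la → sol (runs backward through the solfège scale do→ti).

77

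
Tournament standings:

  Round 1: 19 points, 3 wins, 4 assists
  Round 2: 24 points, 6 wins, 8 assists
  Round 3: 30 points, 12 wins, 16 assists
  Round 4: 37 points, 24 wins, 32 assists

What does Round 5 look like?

45 points, 48 wins, 64 assists

Points goes 19, 24, 30, 37 → 45 (differences are 5, 6, 7, … (increasing by 1 each time)).
Wins goes 3, 6, 12, 24 → 48 (×2 each step).
Assists: ×2 each step, so 4, 8, 16, 32 → 64.
Combining the parts gives 45 points, 48 wins, 64 assists.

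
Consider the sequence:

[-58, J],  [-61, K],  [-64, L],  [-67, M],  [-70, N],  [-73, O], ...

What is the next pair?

First part: −3 each step, so -58, -61, -64, -67, -70, -73 → -76.
For the letter, letters move forward 1 place in the alphabet: J, K, L, M, N, O → P.
So the next pair is [-76, P].

[-76, P]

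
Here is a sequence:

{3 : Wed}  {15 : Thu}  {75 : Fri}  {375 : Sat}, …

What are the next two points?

{1875 : Sun}, {9375 : Mon}

For the first component, ×5 each step: 3, 15, 75, 375 → 1875 → 9375.
Day goes Wed, Thu, Fri, Sat → Sun → Mon (runs through the weekdays Mon→Sun).
Putting the parts together: {1875 : Sun} and then {9375 : Mon}.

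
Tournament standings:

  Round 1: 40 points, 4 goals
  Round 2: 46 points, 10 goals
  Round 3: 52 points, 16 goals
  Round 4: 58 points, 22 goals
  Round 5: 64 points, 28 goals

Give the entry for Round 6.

70 points, 34 goals

Points: +6 each step; 40, 46, 52, 58, 64 → 70.
Goals: +6 each step; 4, 10, 16, 22, 28 → 34.
Putting it together: 70 points, 34 goals.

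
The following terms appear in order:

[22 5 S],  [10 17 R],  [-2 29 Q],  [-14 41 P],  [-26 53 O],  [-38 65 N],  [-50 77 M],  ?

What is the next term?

First component — −12 each step: 22, 10, -2, -14, -26, -38, -50 → -62.
For the second component, together with the first component always sums to 27: 5, 17, 29, 41, 53, 65, 77 → 89.
For the letter, letters move back 1 place in the alphabet: S, R, Q, P, O, N, M → L.
Combining the parts gives [-62 89 L].

[-62 89 L]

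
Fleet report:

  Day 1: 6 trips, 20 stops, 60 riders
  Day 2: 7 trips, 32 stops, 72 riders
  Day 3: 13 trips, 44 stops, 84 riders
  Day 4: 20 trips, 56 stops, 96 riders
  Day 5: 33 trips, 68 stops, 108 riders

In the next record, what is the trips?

53

For the trips, each term is the sum of the two before it: 6, 7, 13, 20, 33 → 53.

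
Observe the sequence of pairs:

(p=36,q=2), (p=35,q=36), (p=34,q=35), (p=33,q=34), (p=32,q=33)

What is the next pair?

(p=31,q=32)

P: −1 each step; 36, 35, 34, 33, 32 → 31.
Q: always the previous value of the p; 2, 36, 35, 34, 33 → 32.
So the next pair is (p=31,q=32).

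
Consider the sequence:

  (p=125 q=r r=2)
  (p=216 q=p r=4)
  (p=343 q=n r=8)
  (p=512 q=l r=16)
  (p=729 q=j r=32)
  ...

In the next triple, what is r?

64

R — ×2 each step: 2, 4, 8, 16, 32 → 64.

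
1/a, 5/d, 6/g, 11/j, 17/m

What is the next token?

28/p

First component: each term is the sum of the two before it; 1, 5, 6, 11, 17 → 28.
Letter: letters move forward 3 places in the alphabet; a, d, g, j, m → p.
Putting it together: 28/p.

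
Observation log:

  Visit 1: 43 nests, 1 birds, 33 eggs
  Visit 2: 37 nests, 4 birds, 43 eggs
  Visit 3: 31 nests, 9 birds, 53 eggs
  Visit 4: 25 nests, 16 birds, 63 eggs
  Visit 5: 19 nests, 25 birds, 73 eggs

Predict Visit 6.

Nests: 43, 37, 31, 25, 19 → 13 (−6 each step).
For the birds, perfect squares: 1², 2², 3², …: 1, 4, 9, 16, 25 → 36.
Eggs: 33, 43, 53, 63, 73 → 83 (+10 each step).
So the next line is 13 nests, 36 birds, 83 eggs.

13 nests, 36 birds, 83 eggs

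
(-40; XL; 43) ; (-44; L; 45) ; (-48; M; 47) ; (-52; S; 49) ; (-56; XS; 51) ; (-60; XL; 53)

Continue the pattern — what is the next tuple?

First slot: −4 each step; -40, -44, -48, -52, -56, -60 → -64.
Size: repeats XL → L → M → S → XS; XL, L, M, S, XS, XL → L.
Third slot: +2 each step; 43, 45, 47, 49, 51, 53 → 55.
Combining the parts gives (-64; L; 55).

(-64; L; 55)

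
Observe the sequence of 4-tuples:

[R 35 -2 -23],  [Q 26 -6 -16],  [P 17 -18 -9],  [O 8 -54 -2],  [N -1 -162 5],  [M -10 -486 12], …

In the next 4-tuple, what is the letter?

L

Letter: letters move back 1 place in the alphabet, so R, Q, P, O, N, M → L.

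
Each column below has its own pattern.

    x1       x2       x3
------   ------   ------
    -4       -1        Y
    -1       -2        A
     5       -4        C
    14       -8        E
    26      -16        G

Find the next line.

Column x1 goes -4, -1, 5, 14, 26 → 41 (differences are 3, 6, 9, … (increasing by 3 each time)).
For the column x2, ×2 each step: -1, -2, -4, -8, -16 → -32.
For the column x3, letters move forward 2 places in the alphabet, wrapping Z→A: Y, A, C, E, G → I.
So the next line is 41  -32  I.

41  -32  I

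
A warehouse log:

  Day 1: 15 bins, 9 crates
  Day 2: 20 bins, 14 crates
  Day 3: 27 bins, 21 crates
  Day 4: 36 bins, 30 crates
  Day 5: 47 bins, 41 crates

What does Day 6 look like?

Bins goes 15, 20, 27, 36, 47 → 60 (differences are 5, 7, 9, … (increasing by 2 each time)).
Crates — always 6 less than the bins: 9, 14, 21, 30, 41 → 54.
Combining the parts gives 60 bins, 54 crates.

60 bins, 54 crates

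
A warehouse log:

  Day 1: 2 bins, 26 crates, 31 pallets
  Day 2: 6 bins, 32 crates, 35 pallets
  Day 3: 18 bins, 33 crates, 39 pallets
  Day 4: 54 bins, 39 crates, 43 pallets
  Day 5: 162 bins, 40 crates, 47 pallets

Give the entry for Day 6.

Bins: ×3 each step, so 2, 6, 18, 54, 162 → 486.
Crates goes 26, 32, 33, 39, 40 → 46 (alternating steps +6, +1, +6, +1, …).
Pallets: 31, 35, 39, 43, 47 → 51 (+4 each step).
Putting it together: 486 bins, 46 crates, 51 pallets.

486 bins, 46 crates, 51 pallets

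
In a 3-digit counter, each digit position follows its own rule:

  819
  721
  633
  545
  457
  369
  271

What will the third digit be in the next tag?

Third digit: +2 each step, mod 10, so 9, 1, 3, 5, 7, 9, 1 → 3.

3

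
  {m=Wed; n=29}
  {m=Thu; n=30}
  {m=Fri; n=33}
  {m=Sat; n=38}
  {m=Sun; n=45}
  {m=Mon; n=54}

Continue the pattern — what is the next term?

{m=Tue; n=65}

M — runs through the weekdays Mon→Sun: Wed, Thu, Fri, Sat, Sun, Mon → Tue.
N: 29, 30, 33, 38, 45, 54 → 65 (differences are 1, 3, 5, … (increasing by 2 each time)).
So the next term is {m=Tue; n=65}.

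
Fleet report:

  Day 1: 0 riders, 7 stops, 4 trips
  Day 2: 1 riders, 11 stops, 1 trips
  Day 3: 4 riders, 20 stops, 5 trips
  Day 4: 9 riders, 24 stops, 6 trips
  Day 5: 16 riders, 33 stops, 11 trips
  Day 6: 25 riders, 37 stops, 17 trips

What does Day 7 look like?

36 riders, 46 stops, 28 trips

Riders: differences are 1, 3, 5, … (increasing by 2 each time), so 0, 1, 4, 9, 16, 25 → 36.
Stops: alternating steps +4, +9, +4, +9, …, so 7, 11, 20, 24, 33, 37 → 46.
Trips — each term is the sum of the two before it: 4, 1, 5, 6, 11, 17 → 28.
Putting it together: 36 riders, 46 stops, 28 trips.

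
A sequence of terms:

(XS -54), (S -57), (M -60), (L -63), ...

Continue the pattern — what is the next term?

Size: runs through clothing sizes XS→XL; XS, S, M, L → XL.
Second component: −3 each step; -54, -57, -60, -63 → -66.
Combining the parts gives (XL -66).

(XL -66)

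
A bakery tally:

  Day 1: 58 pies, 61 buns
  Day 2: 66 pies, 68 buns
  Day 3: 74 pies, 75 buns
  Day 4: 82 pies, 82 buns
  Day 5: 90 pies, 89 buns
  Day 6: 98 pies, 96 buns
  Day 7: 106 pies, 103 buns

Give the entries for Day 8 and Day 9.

Pies: +8 each step; 58, 66, 74, 82, 90, 98, 106 → 114 → 122.
Buns goes 61, 68, 75, 82, 89, 96, 103 → 110 → 117 (+7 each step).
Putting the parts together: 114 pies, 110 buns and then 122 pies, 117 buns.

114 pies, 110 buns; 122 pies, 117 buns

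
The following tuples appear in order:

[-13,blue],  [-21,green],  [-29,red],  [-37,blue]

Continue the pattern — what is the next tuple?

[-45,green]

First component — −8 each step: -13, -21, -29, -37 → -45.
For the colour, repeats blue → green → red: blue, green, red, blue → green.
Combining the parts gives [-45,green].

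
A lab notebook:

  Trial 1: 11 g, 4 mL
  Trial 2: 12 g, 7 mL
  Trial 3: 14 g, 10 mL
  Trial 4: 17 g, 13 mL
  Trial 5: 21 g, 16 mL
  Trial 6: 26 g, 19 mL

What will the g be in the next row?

32

G: differences are 1, 2, 3, … (increasing by 1 each time); 11, 12, 14, 17, 21, 26 → 32.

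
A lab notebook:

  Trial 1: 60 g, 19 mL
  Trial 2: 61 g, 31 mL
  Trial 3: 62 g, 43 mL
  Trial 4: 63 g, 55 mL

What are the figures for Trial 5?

G: +1 each step, so 60, 61, 62, 63 → 64.
ML: +12 each step, so 19, 31, 43, 55 → 67.
Putting it together: 64 g, 67 mL.

64 g, 67 mL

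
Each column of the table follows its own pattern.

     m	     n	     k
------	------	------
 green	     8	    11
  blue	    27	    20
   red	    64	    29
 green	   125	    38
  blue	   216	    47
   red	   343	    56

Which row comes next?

green  512  65

Column m: repeats green → blue → red; green, blue, red, green, blue, red → green.
Column n goes 8, 27, 64, 125, 216, 343 → 512 (perfect cubes: 2³, 3³, 4³, …).
Column k goes 11, 20, 29, 38, 47, 56 → 65 (+9 each step).
Combining the parts gives green  512  65.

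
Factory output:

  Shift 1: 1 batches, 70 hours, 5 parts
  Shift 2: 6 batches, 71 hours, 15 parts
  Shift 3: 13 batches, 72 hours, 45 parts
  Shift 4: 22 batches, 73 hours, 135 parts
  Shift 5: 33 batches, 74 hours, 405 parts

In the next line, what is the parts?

Parts goes 5, 15, 45, 135, 405 → 1215 (×3 each step).

1215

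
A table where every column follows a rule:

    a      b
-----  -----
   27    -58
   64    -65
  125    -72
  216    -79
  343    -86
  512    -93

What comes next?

Column a: perfect cubes: 3³, 4³, 5³, …, so 27, 64, 125, 216, 343, 512 → 729.
Column b: −7 each step, so -58, -65, -72, -79, -86, -93 → -100.
Combining the parts gives 729  -100.

729  -100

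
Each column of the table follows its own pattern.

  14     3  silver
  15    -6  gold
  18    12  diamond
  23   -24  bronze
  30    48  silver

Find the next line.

First component: differences are 1, 3, 5, … (increasing by 2 each time); 14, 15, 18, 23, 30 → 39.
For the second component, ×(-2) each step: 3, -6, 12, -24, 48 → -96.
Rank: silver, gold, diamond, bronze, silver → gold (repeats silver → gold → diamond → bronze).
So the next line is 39  -96  gold.

39  -96  gold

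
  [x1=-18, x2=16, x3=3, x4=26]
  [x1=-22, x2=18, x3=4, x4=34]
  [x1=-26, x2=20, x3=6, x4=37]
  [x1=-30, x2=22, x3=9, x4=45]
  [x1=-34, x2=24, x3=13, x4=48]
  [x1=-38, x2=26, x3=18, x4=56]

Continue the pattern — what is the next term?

[x1=-42, x2=28, x3=24, x4=59]

X1: −4 each step; -18, -22, -26, -30, -34, -38 → -42.
X2: 16, 18, 20, 22, 24, 26 → 28 (+2 each step).
For the x3, differences are 1, 2, 3, … (increasing by 1 each time): 3, 4, 6, 9, 13, 18 → 24.
X4: alternating steps +8, +3, +8, +3, …, so 26, 34, 37, 45, 48, 56 → 59.
Combining the parts gives [x1=-42, x2=28, x3=24, x4=59].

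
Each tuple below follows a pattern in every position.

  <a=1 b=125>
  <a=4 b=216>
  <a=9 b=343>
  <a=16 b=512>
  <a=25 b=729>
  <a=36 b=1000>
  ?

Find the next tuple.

<a=49 b=1331>

For the a, perfect squares: 1², 2², 3², …: 1, 4, 9, 16, 25, 36 → 49.
B goes 125, 216, 343, 512, 729, 1000 → 1331 (perfect cubes: 5³, 6³, 7³, …).
Combining the parts gives <a=49 b=1331>.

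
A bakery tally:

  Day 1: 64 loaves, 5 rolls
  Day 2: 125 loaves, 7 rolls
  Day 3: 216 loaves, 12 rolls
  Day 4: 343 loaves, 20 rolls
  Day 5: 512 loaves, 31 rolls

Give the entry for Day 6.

729 loaves, 45 rolls

Loaves: perfect cubes: 4³, 5³, 6³, …; 64, 125, 216, 343, 512 → 729.
Rolls: 5, 7, 12, 20, 31 → 45 (differences are 2, 5, 8, … (increasing by 3 each time)).
Combining the parts gives 729 loaves, 45 rolls.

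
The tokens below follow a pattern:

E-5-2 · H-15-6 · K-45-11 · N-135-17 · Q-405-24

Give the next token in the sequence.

T-1215-32

Letter goes E, H, K, N, Q → T (letters move forward 3 places in the alphabet).
Second component — ×3 each step: 5, 15, 45, 135, 405 → 1215.
Third component: differences are 4, 5, 6, … (increasing by 1 each time), so 2, 6, 11, 17, 24 → 32.
So the next token is T-1215-32.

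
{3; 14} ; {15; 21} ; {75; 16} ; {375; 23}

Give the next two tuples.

{1875; 18}, {9375; 25}

First component — ×5 each step: 3, 15, 75, 375 → 1875 → 9375.
Second component: alternating steps +7, −5, +7, −5, …; 14, 21, 16, 23 → 18 → 25.
Putting the parts together: {1875; 18} and then {9375; 25}.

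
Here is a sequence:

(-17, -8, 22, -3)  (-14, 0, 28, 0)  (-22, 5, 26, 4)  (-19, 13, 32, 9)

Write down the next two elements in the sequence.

First entry: alternating steps +3, −8, +3, −8, …; -17, -14, -22, -19 → -27 → -24.
Second entry goes -8, 0, 5, 13 → 18 → 26 (alternating steps +8, +5, +8, +5, …).
Third entry: alternating steps +6, −2, +6, −2, …; 22, 28, 26, 32 → 30 → 36.
Fourth entry — differences are 3, 4, 5, … (increasing by 1 each time): -3, 0, 4, 9 → 15 → 22.
Putting the parts together: (-27, 18, 30, 15) and then (-24, 26, 36, 22).

(-27, 18, 30, 15), (-24, 26, 36, 22)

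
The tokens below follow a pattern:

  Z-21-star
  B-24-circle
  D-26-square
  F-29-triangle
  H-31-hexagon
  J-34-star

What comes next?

L-36-circle

Letter goes Z, B, D, F, H, J → L (letters move forward 2 places in the alphabet, wrapping Z→A).
Second component: 21, 24, 26, 29, 31, 34 → 36 (alternating steps +3, +2, +3, +2, …).
For the shape, repeats star → circle → square → triangle → hexagon: star, circle, square, triangle, hexagon, star → circle.
Combining the parts gives L-36-circle.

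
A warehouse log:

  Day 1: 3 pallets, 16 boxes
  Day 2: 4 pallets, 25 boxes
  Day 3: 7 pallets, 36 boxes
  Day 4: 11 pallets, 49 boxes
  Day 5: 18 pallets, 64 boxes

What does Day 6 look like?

29 pallets, 81 boxes

Pallets: 3, 4, 7, 11, 18 → 29 (each term is the sum of the two before it).
Boxes goes 16, 25, 36, 49, 64 → 81 (perfect squares: 4², 5², 6², …).
Combining the parts gives 29 pallets, 81 boxes.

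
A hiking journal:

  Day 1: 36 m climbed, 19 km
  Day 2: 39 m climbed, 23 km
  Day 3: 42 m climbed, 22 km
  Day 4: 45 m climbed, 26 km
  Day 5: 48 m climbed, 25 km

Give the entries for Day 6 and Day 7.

51 m climbed, 29 km; 54 m climbed, 28 km

M climbed: +3 each step; 36, 39, 42, 45, 48 → 51 → 54.
Km: alternating steps +4, −1, +4, −1, …; 19, 23, 22, 26, 25 → 29 → 28.
Putting the parts together: 51 m climbed, 29 km and then 54 m climbed, 28 km.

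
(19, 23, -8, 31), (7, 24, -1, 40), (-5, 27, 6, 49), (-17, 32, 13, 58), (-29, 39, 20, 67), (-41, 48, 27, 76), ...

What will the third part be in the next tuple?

34

Third part: +7 each step; -8, -1, 6, 13, 20, 27 → 34.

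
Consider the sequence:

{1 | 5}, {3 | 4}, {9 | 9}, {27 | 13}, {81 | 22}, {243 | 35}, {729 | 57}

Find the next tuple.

{2187 | 92}

First entry goes 1, 3, 9, 27, 81, 243, 729 → 2187 (×3 each step).
Second entry: 5, 4, 9, 13, 22, 35, 57 → 92 (each term is the sum of the two before it).
Combining the parts gives {2187 | 92}.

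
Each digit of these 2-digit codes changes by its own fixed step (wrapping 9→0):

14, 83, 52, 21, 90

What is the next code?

69

First digit: −3 each step, mod 10, so 1, 8, 5, 2, 9 → 6.
Second digit: −1 each step, mod 10; 4, 3, 2, 1, 0 → 9.
Combining the parts gives 69.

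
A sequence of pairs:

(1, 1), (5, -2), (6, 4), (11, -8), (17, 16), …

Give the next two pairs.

For the first part, each term is the sum of the two before it: 1, 5, 6, 11, 17 → 28 → 45.
Second part — ×(-2) each step: 1, -2, 4, -8, 16 → -32 → 64.
So the next two pairs are (28, -32) and (45, 64).

(28, -32), (45, 64)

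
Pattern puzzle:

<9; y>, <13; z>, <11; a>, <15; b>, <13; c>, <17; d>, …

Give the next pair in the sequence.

First value: alternating steps +4, −2, +4, −2, …, so 9, 13, 11, 15, 13, 17 → 15.
Letter: y, z, a, b, c, d → e (letters move forward 1 place in the alphabet, wrapping Z→A).
So the next pair is <15; e>.

<15; e>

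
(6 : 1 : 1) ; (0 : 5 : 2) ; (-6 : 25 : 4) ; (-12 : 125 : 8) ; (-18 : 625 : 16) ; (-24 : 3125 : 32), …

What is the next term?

(-30 : 15625 : 64)

First value: −6 each step; 6, 0, -6, -12, -18, -24 → -30.
Second value: ×5 each step, so 1, 5, 25, 125, 625, 3125 → 15625.
Third value: 1, 2, 4, 8, 16, 32 → 64 (×2 each step).
So the next term is (-30 : 15625 : 64).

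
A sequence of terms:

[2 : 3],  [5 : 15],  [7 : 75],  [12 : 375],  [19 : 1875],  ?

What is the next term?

First coordinate: each term is the sum of the two before it, so 2, 5, 7, 12, 19 → 31.
For the second coordinate, ×5 each step: 3, 15, 75, 375, 1875 → 9375.
Combining the parts gives [31 : 9375].

[31 : 9375]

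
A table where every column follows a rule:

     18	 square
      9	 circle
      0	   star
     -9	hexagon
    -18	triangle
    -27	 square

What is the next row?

-36  circle

First component: −9 each step, so 18, 9, 0, -9, -18, -27 → -36.
Shape: square, circle, star, hexagon, triangle, square → circle (repeats square → circle → star → hexagon → triangle).
So the next row is -36  circle.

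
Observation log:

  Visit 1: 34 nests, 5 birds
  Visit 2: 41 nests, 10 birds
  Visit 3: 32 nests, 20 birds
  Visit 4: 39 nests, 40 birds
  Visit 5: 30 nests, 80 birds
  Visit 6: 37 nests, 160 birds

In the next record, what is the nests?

Nests goes 34, 41, 32, 39, 30, 37 → 28 (alternating steps +7, −9, +7, −9, …).
Birds: ×2 each step; 5, 10, 20, 40, 80, 160 → 320.

28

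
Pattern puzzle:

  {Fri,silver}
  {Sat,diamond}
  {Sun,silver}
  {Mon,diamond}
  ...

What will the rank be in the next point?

Rank: alternates silver ↔ diamond; silver, diamond, silver, diamond → silver.

silver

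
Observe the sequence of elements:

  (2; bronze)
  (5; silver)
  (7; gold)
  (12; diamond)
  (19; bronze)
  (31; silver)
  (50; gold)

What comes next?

(81; diamond)

First value: each term is the sum of the two before it, so 2, 5, 7, 12, 19, 31, 50 → 81.
Rank — repeats bronze → silver → gold → diamond: bronze, silver, gold, diamond, bronze, silver, gold → diamond.
Combining the parts gives (81; diamond).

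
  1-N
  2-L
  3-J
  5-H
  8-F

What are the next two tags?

13-D, 21-B

First component: each term is the sum of the two before it, so 1, 2, 3, 5, 8 → 13 → 21.
Letter: letters move back 2 places in the alphabet, so N, L, J, H, F → D → B.
Putting the parts together: 13-D and then 21-B.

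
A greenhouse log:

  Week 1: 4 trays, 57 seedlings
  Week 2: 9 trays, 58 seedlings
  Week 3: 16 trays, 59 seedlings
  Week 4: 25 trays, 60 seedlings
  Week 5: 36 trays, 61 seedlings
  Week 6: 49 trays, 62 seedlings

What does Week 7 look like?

Trays: perfect squares: 2², 3², 4², …, so 4, 9, 16, 25, 36, 49 → 64.
Seedlings: +1 each step, so 57, 58, 59, 60, 61, 62 → 63.
Putting it together: 64 trays, 63 seedlings.

64 trays, 63 seedlings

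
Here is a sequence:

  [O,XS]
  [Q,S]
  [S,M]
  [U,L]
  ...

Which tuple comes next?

[W,XL]

Letter: O, Q, S, U → W (letters move forward 2 places in the alphabet).
Size: XS, S, M, L → XL (runs through clothing sizes XS→XL).
So the next tuple is [W,XL].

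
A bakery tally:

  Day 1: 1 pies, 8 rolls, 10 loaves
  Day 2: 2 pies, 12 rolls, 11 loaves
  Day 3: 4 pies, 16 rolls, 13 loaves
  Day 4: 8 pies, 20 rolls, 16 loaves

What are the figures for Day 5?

Pies: 1, 2, 4, 8 → 16 (×2 each step).
Rolls: +4 each step, so 8, 12, 16, 20 → 24.
For the loaves, differences are 1, 2, 3, … (increasing by 1 each time): 10, 11, 13, 16 → 20.
Combining the parts gives 16 pies, 24 rolls, 20 loaves.

16 pies, 24 rolls, 20 loaves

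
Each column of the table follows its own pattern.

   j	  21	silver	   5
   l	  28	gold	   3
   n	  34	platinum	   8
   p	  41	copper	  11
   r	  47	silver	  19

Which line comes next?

t  54  gold  30

Letter — letters move forward 2 places in the alphabet: j, l, n, p, r → t.
Second component: alternating steps +7, +6, +7, +6, …, so 21, 28, 34, 41, 47 → 54.
Metal: repeats silver → gold → platinum → copper, so silver, gold, platinum, copper, silver → gold.
Fourth component: each term is the sum of the two before it, so 5, 3, 8, 11, 19 → 30.
So the next line is t  54  gold  30.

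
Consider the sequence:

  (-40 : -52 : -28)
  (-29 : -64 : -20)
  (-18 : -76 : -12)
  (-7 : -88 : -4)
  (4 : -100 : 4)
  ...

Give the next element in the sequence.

(15 : -112 : 12)

For the first component, +11 each step: -40, -29, -18, -7, 4 → 15.
Second component: -52, -64, -76, -88, -100 → -112 (−12 each step).
Third component — +8 each step: -28, -20, -12, -4, 4 → 12.
Putting it together: (15 : -112 : 12).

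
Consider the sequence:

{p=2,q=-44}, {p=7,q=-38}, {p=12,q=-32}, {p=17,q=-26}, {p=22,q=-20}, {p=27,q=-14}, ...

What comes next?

P goes 2, 7, 12, 17, 22, 27 → 32 (+5 each step).
For the q, +6 each step: -44, -38, -32, -26, -20, -14 → -8.
Putting it together: {p=32,q=-8}.

{p=32,q=-8}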